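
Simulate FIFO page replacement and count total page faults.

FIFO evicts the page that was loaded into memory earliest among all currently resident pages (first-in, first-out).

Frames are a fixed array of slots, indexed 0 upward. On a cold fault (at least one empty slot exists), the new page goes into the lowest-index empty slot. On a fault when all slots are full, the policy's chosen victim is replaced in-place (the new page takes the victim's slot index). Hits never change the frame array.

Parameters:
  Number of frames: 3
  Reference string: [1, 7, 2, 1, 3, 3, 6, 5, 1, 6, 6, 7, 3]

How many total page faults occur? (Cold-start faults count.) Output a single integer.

Step 0: ref 1 → FAULT, frames=[1,-,-]
Step 1: ref 7 → FAULT, frames=[1,7,-]
Step 2: ref 2 → FAULT, frames=[1,7,2]
Step 3: ref 1 → HIT, frames=[1,7,2]
Step 4: ref 3 → FAULT (evict 1), frames=[3,7,2]
Step 5: ref 3 → HIT, frames=[3,7,2]
Step 6: ref 6 → FAULT (evict 7), frames=[3,6,2]
Step 7: ref 5 → FAULT (evict 2), frames=[3,6,5]
Step 8: ref 1 → FAULT (evict 3), frames=[1,6,5]
Step 9: ref 6 → HIT, frames=[1,6,5]
Step 10: ref 6 → HIT, frames=[1,6,5]
Step 11: ref 7 → FAULT (evict 6), frames=[1,7,5]
Step 12: ref 3 → FAULT (evict 5), frames=[1,7,3]
Total faults: 9

Answer: 9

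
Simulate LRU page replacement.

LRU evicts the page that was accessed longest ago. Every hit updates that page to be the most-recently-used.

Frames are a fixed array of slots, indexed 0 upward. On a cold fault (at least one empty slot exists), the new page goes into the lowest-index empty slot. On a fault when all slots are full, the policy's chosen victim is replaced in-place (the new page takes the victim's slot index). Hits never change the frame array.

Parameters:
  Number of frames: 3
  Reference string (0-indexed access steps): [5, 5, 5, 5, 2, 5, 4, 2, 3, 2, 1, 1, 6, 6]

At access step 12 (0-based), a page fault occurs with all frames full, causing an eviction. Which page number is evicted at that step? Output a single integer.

Answer: 3

Derivation:
Step 0: ref 5 -> FAULT, frames=[5,-,-]
Step 1: ref 5 -> HIT, frames=[5,-,-]
Step 2: ref 5 -> HIT, frames=[5,-,-]
Step 3: ref 5 -> HIT, frames=[5,-,-]
Step 4: ref 2 -> FAULT, frames=[5,2,-]
Step 5: ref 5 -> HIT, frames=[5,2,-]
Step 6: ref 4 -> FAULT, frames=[5,2,4]
Step 7: ref 2 -> HIT, frames=[5,2,4]
Step 8: ref 3 -> FAULT, evict 5, frames=[3,2,4]
Step 9: ref 2 -> HIT, frames=[3,2,4]
Step 10: ref 1 -> FAULT, evict 4, frames=[3,2,1]
Step 11: ref 1 -> HIT, frames=[3,2,1]
Step 12: ref 6 -> FAULT, evict 3, frames=[6,2,1]
At step 12: evicted page 3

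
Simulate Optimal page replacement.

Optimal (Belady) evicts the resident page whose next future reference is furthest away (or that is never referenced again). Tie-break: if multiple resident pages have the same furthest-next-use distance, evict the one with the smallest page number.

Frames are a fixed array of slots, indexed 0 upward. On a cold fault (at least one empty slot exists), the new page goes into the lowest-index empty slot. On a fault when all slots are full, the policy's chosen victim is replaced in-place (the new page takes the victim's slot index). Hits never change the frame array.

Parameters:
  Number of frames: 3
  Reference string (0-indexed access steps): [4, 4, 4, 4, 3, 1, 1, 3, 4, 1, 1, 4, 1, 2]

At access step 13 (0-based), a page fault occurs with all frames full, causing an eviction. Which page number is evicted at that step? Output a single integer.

Step 0: ref 4 -> FAULT, frames=[4,-,-]
Step 1: ref 4 -> HIT, frames=[4,-,-]
Step 2: ref 4 -> HIT, frames=[4,-,-]
Step 3: ref 4 -> HIT, frames=[4,-,-]
Step 4: ref 3 -> FAULT, frames=[4,3,-]
Step 5: ref 1 -> FAULT, frames=[4,3,1]
Step 6: ref 1 -> HIT, frames=[4,3,1]
Step 7: ref 3 -> HIT, frames=[4,3,1]
Step 8: ref 4 -> HIT, frames=[4,3,1]
Step 9: ref 1 -> HIT, frames=[4,3,1]
Step 10: ref 1 -> HIT, frames=[4,3,1]
Step 11: ref 4 -> HIT, frames=[4,3,1]
Step 12: ref 1 -> HIT, frames=[4,3,1]
Step 13: ref 2 -> FAULT, evict 1, frames=[4,3,2]
At step 13: evicted page 1

Answer: 1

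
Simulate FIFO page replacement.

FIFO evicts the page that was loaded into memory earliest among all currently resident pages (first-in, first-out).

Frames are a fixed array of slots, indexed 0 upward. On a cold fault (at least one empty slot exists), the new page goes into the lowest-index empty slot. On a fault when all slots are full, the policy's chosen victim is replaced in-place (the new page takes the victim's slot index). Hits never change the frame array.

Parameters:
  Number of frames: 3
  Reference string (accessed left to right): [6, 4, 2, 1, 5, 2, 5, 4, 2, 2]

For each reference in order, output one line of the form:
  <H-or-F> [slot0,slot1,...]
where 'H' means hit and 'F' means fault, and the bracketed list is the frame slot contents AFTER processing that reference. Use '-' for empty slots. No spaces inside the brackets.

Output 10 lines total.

F [6,-,-]
F [6,4,-]
F [6,4,2]
F [1,4,2]
F [1,5,2]
H [1,5,2]
H [1,5,2]
F [1,5,4]
F [2,5,4]
H [2,5,4]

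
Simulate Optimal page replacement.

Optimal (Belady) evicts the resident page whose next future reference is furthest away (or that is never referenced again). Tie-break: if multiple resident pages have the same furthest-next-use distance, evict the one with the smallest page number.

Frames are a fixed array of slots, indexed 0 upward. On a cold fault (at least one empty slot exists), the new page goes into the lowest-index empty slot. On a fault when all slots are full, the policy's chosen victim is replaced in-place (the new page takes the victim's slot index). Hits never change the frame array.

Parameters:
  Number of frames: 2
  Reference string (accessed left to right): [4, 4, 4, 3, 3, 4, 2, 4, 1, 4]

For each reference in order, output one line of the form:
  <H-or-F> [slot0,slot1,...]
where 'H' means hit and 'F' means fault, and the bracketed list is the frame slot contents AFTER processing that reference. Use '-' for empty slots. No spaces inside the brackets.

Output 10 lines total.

F [4,-]
H [4,-]
H [4,-]
F [4,3]
H [4,3]
H [4,3]
F [4,2]
H [4,2]
F [4,1]
H [4,1]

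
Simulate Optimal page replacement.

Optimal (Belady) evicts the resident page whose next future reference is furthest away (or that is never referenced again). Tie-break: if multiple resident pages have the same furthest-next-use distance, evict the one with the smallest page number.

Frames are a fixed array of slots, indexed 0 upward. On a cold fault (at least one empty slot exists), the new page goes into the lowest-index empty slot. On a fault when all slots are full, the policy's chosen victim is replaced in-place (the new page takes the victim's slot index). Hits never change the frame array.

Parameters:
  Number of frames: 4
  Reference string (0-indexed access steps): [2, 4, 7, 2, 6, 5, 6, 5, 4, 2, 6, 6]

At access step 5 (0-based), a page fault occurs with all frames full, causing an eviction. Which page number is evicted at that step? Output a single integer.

Answer: 7

Derivation:
Step 0: ref 2 -> FAULT, frames=[2,-,-,-]
Step 1: ref 4 -> FAULT, frames=[2,4,-,-]
Step 2: ref 7 -> FAULT, frames=[2,4,7,-]
Step 3: ref 2 -> HIT, frames=[2,4,7,-]
Step 4: ref 6 -> FAULT, frames=[2,4,7,6]
Step 5: ref 5 -> FAULT, evict 7, frames=[2,4,5,6]
At step 5: evicted page 7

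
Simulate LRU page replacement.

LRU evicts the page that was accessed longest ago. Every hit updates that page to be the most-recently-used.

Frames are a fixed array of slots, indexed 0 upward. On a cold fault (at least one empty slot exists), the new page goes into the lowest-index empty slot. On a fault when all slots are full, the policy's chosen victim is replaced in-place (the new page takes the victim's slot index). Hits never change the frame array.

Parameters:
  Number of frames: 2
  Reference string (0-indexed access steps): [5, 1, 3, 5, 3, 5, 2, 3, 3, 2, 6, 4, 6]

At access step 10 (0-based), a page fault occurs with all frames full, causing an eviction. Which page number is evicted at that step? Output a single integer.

Step 0: ref 5 -> FAULT, frames=[5,-]
Step 1: ref 1 -> FAULT, frames=[5,1]
Step 2: ref 3 -> FAULT, evict 5, frames=[3,1]
Step 3: ref 5 -> FAULT, evict 1, frames=[3,5]
Step 4: ref 3 -> HIT, frames=[3,5]
Step 5: ref 5 -> HIT, frames=[3,5]
Step 6: ref 2 -> FAULT, evict 3, frames=[2,5]
Step 7: ref 3 -> FAULT, evict 5, frames=[2,3]
Step 8: ref 3 -> HIT, frames=[2,3]
Step 9: ref 2 -> HIT, frames=[2,3]
Step 10: ref 6 -> FAULT, evict 3, frames=[2,6]
At step 10: evicted page 3

Answer: 3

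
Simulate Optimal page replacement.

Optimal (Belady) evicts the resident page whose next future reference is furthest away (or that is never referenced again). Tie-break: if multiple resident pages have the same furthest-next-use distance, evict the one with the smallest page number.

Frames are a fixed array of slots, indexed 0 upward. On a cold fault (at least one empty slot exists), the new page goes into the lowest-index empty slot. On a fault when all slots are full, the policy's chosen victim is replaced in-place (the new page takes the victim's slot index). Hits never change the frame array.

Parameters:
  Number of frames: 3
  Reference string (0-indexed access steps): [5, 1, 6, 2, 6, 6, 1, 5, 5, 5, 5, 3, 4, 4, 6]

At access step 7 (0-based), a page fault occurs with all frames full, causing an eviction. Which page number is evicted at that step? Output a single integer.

Answer: 1

Derivation:
Step 0: ref 5 -> FAULT, frames=[5,-,-]
Step 1: ref 1 -> FAULT, frames=[5,1,-]
Step 2: ref 6 -> FAULT, frames=[5,1,6]
Step 3: ref 2 -> FAULT, evict 5, frames=[2,1,6]
Step 4: ref 6 -> HIT, frames=[2,1,6]
Step 5: ref 6 -> HIT, frames=[2,1,6]
Step 6: ref 1 -> HIT, frames=[2,1,6]
Step 7: ref 5 -> FAULT, evict 1, frames=[2,5,6]
At step 7: evicted page 1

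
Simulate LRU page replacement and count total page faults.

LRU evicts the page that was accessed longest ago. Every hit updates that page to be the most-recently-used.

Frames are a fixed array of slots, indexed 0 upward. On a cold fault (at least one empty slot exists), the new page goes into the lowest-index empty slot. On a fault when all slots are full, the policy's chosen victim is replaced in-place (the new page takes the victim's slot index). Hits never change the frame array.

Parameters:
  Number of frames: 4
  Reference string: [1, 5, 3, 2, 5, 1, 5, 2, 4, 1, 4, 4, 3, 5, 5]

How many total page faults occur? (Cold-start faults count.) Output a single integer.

Answer: 7

Derivation:
Step 0: ref 1 → FAULT, frames=[1,-,-,-]
Step 1: ref 5 → FAULT, frames=[1,5,-,-]
Step 2: ref 3 → FAULT, frames=[1,5,3,-]
Step 3: ref 2 → FAULT, frames=[1,5,3,2]
Step 4: ref 5 → HIT, frames=[1,5,3,2]
Step 5: ref 1 → HIT, frames=[1,5,3,2]
Step 6: ref 5 → HIT, frames=[1,5,3,2]
Step 7: ref 2 → HIT, frames=[1,5,3,2]
Step 8: ref 4 → FAULT (evict 3), frames=[1,5,4,2]
Step 9: ref 1 → HIT, frames=[1,5,4,2]
Step 10: ref 4 → HIT, frames=[1,5,4,2]
Step 11: ref 4 → HIT, frames=[1,5,4,2]
Step 12: ref 3 → FAULT (evict 5), frames=[1,3,4,2]
Step 13: ref 5 → FAULT (evict 2), frames=[1,3,4,5]
Step 14: ref 5 → HIT, frames=[1,3,4,5]
Total faults: 7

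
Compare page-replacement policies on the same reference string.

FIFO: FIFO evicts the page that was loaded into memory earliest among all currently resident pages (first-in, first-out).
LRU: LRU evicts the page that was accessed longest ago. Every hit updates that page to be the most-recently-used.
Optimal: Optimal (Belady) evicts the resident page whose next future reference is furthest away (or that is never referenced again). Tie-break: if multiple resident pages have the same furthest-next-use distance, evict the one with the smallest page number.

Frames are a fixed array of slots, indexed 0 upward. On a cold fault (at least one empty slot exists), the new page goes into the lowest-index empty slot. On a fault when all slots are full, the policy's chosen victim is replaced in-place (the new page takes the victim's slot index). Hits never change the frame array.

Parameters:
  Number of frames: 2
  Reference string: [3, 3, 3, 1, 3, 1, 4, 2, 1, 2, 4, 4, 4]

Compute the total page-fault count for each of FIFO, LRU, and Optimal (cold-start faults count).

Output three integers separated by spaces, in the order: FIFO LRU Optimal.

--- FIFO ---
  step 0: ref 3 -> FAULT, frames=[3,-] (faults so far: 1)
  step 1: ref 3 -> HIT, frames=[3,-] (faults so far: 1)
  step 2: ref 3 -> HIT, frames=[3,-] (faults so far: 1)
  step 3: ref 1 -> FAULT, frames=[3,1] (faults so far: 2)
  step 4: ref 3 -> HIT, frames=[3,1] (faults so far: 2)
  step 5: ref 1 -> HIT, frames=[3,1] (faults so far: 2)
  step 6: ref 4 -> FAULT, evict 3, frames=[4,1] (faults so far: 3)
  step 7: ref 2 -> FAULT, evict 1, frames=[4,2] (faults so far: 4)
  step 8: ref 1 -> FAULT, evict 4, frames=[1,2] (faults so far: 5)
  step 9: ref 2 -> HIT, frames=[1,2] (faults so far: 5)
  step 10: ref 4 -> FAULT, evict 2, frames=[1,4] (faults so far: 6)
  step 11: ref 4 -> HIT, frames=[1,4] (faults so far: 6)
  step 12: ref 4 -> HIT, frames=[1,4] (faults so far: 6)
  FIFO total faults: 6
--- LRU ---
  step 0: ref 3 -> FAULT, frames=[3,-] (faults so far: 1)
  step 1: ref 3 -> HIT, frames=[3,-] (faults so far: 1)
  step 2: ref 3 -> HIT, frames=[3,-] (faults so far: 1)
  step 3: ref 1 -> FAULT, frames=[3,1] (faults so far: 2)
  step 4: ref 3 -> HIT, frames=[3,1] (faults so far: 2)
  step 5: ref 1 -> HIT, frames=[3,1] (faults so far: 2)
  step 6: ref 4 -> FAULT, evict 3, frames=[4,1] (faults so far: 3)
  step 7: ref 2 -> FAULT, evict 1, frames=[4,2] (faults so far: 4)
  step 8: ref 1 -> FAULT, evict 4, frames=[1,2] (faults so far: 5)
  step 9: ref 2 -> HIT, frames=[1,2] (faults so far: 5)
  step 10: ref 4 -> FAULT, evict 1, frames=[4,2] (faults so far: 6)
  step 11: ref 4 -> HIT, frames=[4,2] (faults so far: 6)
  step 12: ref 4 -> HIT, frames=[4,2] (faults so far: 6)
  LRU total faults: 6
--- Optimal ---
  step 0: ref 3 -> FAULT, frames=[3,-] (faults so far: 1)
  step 1: ref 3 -> HIT, frames=[3,-] (faults so far: 1)
  step 2: ref 3 -> HIT, frames=[3,-] (faults so far: 1)
  step 3: ref 1 -> FAULT, frames=[3,1] (faults so far: 2)
  step 4: ref 3 -> HIT, frames=[3,1] (faults so far: 2)
  step 5: ref 1 -> HIT, frames=[3,1] (faults so far: 2)
  step 6: ref 4 -> FAULT, evict 3, frames=[4,1] (faults so far: 3)
  step 7: ref 2 -> FAULT, evict 4, frames=[2,1] (faults so far: 4)
  step 8: ref 1 -> HIT, frames=[2,1] (faults so far: 4)
  step 9: ref 2 -> HIT, frames=[2,1] (faults so far: 4)
  step 10: ref 4 -> FAULT, evict 1, frames=[2,4] (faults so far: 5)
  step 11: ref 4 -> HIT, frames=[2,4] (faults so far: 5)
  step 12: ref 4 -> HIT, frames=[2,4] (faults so far: 5)
  Optimal total faults: 5

Answer: 6 6 5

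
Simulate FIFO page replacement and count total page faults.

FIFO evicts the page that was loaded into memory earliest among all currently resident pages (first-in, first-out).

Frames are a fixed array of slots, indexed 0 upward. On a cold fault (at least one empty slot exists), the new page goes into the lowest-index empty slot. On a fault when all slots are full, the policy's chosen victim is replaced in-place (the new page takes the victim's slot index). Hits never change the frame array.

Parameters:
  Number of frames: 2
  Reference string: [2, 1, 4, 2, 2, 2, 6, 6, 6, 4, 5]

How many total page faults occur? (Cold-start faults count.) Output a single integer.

Step 0: ref 2 → FAULT, frames=[2,-]
Step 1: ref 1 → FAULT, frames=[2,1]
Step 2: ref 4 → FAULT (evict 2), frames=[4,1]
Step 3: ref 2 → FAULT (evict 1), frames=[4,2]
Step 4: ref 2 → HIT, frames=[4,2]
Step 5: ref 2 → HIT, frames=[4,2]
Step 6: ref 6 → FAULT (evict 4), frames=[6,2]
Step 7: ref 6 → HIT, frames=[6,2]
Step 8: ref 6 → HIT, frames=[6,2]
Step 9: ref 4 → FAULT (evict 2), frames=[6,4]
Step 10: ref 5 → FAULT (evict 6), frames=[5,4]
Total faults: 7

Answer: 7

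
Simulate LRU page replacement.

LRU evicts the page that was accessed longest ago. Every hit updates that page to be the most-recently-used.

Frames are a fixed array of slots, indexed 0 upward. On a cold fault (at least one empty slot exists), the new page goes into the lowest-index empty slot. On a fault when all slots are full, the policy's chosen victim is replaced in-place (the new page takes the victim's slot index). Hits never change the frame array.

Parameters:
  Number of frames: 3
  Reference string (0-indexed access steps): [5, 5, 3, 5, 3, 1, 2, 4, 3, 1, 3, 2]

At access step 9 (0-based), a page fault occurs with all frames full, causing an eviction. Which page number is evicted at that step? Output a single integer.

Step 0: ref 5 -> FAULT, frames=[5,-,-]
Step 1: ref 5 -> HIT, frames=[5,-,-]
Step 2: ref 3 -> FAULT, frames=[5,3,-]
Step 3: ref 5 -> HIT, frames=[5,3,-]
Step 4: ref 3 -> HIT, frames=[5,3,-]
Step 5: ref 1 -> FAULT, frames=[5,3,1]
Step 6: ref 2 -> FAULT, evict 5, frames=[2,3,1]
Step 7: ref 4 -> FAULT, evict 3, frames=[2,4,1]
Step 8: ref 3 -> FAULT, evict 1, frames=[2,4,3]
Step 9: ref 1 -> FAULT, evict 2, frames=[1,4,3]
At step 9: evicted page 2

Answer: 2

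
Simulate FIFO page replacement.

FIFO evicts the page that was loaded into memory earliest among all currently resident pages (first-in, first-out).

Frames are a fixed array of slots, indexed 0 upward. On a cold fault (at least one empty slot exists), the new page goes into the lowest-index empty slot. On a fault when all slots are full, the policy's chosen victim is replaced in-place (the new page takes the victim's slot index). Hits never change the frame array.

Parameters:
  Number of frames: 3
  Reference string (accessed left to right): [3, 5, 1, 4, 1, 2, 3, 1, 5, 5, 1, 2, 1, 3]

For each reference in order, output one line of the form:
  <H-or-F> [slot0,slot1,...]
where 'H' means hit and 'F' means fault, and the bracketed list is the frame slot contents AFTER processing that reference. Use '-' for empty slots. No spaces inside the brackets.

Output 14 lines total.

F [3,-,-]
F [3,5,-]
F [3,5,1]
F [4,5,1]
H [4,5,1]
F [4,2,1]
F [4,2,3]
F [1,2,3]
F [1,5,3]
H [1,5,3]
H [1,5,3]
F [1,5,2]
H [1,5,2]
F [3,5,2]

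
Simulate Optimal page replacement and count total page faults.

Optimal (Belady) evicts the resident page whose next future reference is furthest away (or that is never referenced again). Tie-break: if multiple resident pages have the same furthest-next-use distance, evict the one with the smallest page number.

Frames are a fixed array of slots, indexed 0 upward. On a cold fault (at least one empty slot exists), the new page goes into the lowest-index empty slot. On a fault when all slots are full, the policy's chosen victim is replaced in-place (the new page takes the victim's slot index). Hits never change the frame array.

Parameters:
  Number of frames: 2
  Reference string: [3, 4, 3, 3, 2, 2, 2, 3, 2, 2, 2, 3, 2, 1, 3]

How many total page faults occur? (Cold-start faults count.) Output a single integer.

Step 0: ref 3 → FAULT, frames=[3,-]
Step 1: ref 4 → FAULT, frames=[3,4]
Step 2: ref 3 → HIT, frames=[3,4]
Step 3: ref 3 → HIT, frames=[3,4]
Step 4: ref 2 → FAULT (evict 4), frames=[3,2]
Step 5: ref 2 → HIT, frames=[3,2]
Step 6: ref 2 → HIT, frames=[3,2]
Step 7: ref 3 → HIT, frames=[3,2]
Step 8: ref 2 → HIT, frames=[3,2]
Step 9: ref 2 → HIT, frames=[3,2]
Step 10: ref 2 → HIT, frames=[3,2]
Step 11: ref 3 → HIT, frames=[3,2]
Step 12: ref 2 → HIT, frames=[3,2]
Step 13: ref 1 → FAULT (evict 2), frames=[3,1]
Step 14: ref 3 → HIT, frames=[3,1]
Total faults: 4

Answer: 4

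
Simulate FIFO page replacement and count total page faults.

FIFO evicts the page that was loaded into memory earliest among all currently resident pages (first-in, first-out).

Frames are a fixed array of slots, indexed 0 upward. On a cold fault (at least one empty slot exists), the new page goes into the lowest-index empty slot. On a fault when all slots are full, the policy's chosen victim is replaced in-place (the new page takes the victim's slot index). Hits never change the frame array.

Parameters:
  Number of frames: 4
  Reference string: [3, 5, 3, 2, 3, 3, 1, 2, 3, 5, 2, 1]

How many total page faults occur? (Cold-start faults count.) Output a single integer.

Answer: 4

Derivation:
Step 0: ref 3 → FAULT, frames=[3,-,-,-]
Step 1: ref 5 → FAULT, frames=[3,5,-,-]
Step 2: ref 3 → HIT, frames=[3,5,-,-]
Step 3: ref 2 → FAULT, frames=[3,5,2,-]
Step 4: ref 3 → HIT, frames=[3,5,2,-]
Step 5: ref 3 → HIT, frames=[3,5,2,-]
Step 6: ref 1 → FAULT, frames=[3,5,2,1]
Step 7: ref 2 → HIT, frames=[3,5,2,1]
Step 8: ref 3 → HIT, frames=[3,5,2,1]
Step 9: ref 5 → HIT, frames=[3,5,2,1]
Step 10: ref 2 → HIT, frames=[3,5,2,1]
Step 11: ref 1 → HIT, frames=[3,5,2,1]
Total faults: 4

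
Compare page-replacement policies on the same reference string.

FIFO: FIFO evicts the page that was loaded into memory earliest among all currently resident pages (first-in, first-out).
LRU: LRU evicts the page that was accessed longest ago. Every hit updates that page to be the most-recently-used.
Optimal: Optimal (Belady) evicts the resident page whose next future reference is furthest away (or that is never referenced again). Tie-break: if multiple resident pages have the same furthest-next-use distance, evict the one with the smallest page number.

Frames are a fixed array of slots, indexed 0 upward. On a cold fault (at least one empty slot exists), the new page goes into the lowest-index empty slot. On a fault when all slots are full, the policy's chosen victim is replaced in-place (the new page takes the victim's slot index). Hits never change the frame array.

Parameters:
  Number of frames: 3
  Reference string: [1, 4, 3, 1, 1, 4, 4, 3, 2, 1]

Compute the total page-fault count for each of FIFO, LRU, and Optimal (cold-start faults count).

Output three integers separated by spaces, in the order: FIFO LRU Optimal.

Answer: 5 5 4

Derivation:
--- FIFO ---
  step 0: ref 1 -> FAULT, frames=[1,-,-] (faults so far: 1)
  step 1: ref 4 -> FAULT, frames=[1,4,-] (faults so far: 2)
  step 2: ref 3 -> FAULT, frames=[1,4,3] (faults so far: 3)
  step 3: ref 1 -> HIT, frames=[1,4,3] (faults so far: 3)
  step 4: ref 1 -> HIT, frames=[1,4,3] (faults so far: 3)
  step 5: ref 4 -> HIT, frames=[1,4,3] (faults so far: 3)
  step 6: ref 4 -> HIT, frames=[1,4,3] (faults so far: 3)
  step 7: ref 3 -> HIT, frames=[1,4,3] (faults so far: 3)
  step 8: ref 2 -> FAULT, evict 1, frames=[2,4,3] (faults so far: 4)
  step 9: ref 1 -> FAULT, evict 4, frames=[2,1,3] (faults so far: 5)
  FIFO total faults: 5
--- LRU ---
  step 0: ref 1 -> FAULT, frames=[1,-,-] (faults so far: 1)
  step 1: ref 4 -> FAULT, frames=[1,4,-] (faults so far: 2)
  step 2: ref 3 -> FAULT, frames=[1,4,3] (faults so far: 3)
  step 3: ref 1 -> HIT, frames=[1,4,3] (faults so far: 3)
  step 4: ref 1 -> HIT, frames=[1,4,3] (faults so far: 3)
  step 5: ref 4 -> HIT, frames=[1,4,3] (faults so far: 3)
  step 6: ref 4 -> HIT, frames=[1,4,3] (faults so far: 3)
  step 7: ref 3 -> HIT, frames=[1,4,3] (faults so far: 3)
  step 8: ref 2 -> FAULT, evict 1, frames=[2,4,3] (faults so far: 4)
  step 9: ref 1 -> FAULT, evict 4, frames=[2,1,3] (faults so far: 5)
  LRU total faults: 5
--- Optimal ---
  step 0: ref 1 -> FAULT, frames=[1,-,-] (faults so far: 1)
  step 1: ref 4 -> FAULT, frames=[1,4,-] (faults so far: 2)
  step 2: ref 3 -> FAULT, frames=[1,4,3] (faults so far: 3)
  step 3: ref 1 -> HIT, frames=[1,4,3] (faults so far: 3)
  step 4: ref 1 -> HIT, frames=[1,4,3] (faults so far: 3)
  step 5: ref 4 -> HIT, frames=[1,4,3] (faults so far: 3)
  step 6: ref 4 -> HIT, frames=[1,4,3] (faults so far: 3)
  step 7: ref 3 -> HIT, frames=[1,4,3] (faults so far: 3)
  step 8: ref 2 -> FAULT, evict 3, frames=[1,4,2] (faults so far: 4)
  step 9: ref 1 -> HIT, frames=[1,4,2] (faults so far: 4)
  Optimal total faults: 4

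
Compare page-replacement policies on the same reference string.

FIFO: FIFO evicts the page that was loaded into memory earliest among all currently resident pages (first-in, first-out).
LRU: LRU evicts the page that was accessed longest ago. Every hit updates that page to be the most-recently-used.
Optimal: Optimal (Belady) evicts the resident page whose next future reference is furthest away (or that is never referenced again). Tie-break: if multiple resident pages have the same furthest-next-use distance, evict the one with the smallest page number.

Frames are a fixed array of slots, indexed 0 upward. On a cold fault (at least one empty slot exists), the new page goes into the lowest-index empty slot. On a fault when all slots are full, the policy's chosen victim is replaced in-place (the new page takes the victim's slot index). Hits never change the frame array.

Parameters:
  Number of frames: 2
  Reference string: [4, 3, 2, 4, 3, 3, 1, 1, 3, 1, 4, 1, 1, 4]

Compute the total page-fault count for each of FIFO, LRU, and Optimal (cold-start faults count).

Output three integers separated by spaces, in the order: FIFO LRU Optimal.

--- FIFO ---
  step 0: ref 4 -> FAULT, frames=[4,-] (faults so far: 1)
  step 1: ref 3 -> FAULT, frames=[4,3] (faults so far: 2)
  step 2: ref 2 -> FAULT, evict 4, frames=[2,3] (faults so far: 3)
  step 3: ref 4 -> FAULT, evict 3, frames=[2,4] (faults so far: 4)
  step 4: ref 3 -> FAULT, evict 2, frames=[3,4] (faults so far: 5)
  step 5: ref 3 -> HIT, frames=[3,4] (faults so far: 5)
  step 6: ref 1 -> FAULT, evict 4, frames=[3,1] (faults so far: 6)
  step 7: ref 1 -> HIT, frames=[3,1] (faults so far: 6)
  step 8: ref 3 -> HIT, frames=[3,1] (faults so far: 6)
  step 9: ref 1 -> HIT, frames=[3,1] (faults so far: 6)
  step 10: ref 4 -> FAULT, evict 3, frames=[4,1] (faults so far: 7)
  step 11: ref 1 -> HIT, frames=[4,1] (faults so far: 7)
  step 12: ref 1 -> HIT, frames=[4,1] (faults so far: 7)
  step 13: ref 4 -> HIT, frames=[4,1] (faults so far: 7)
  FIFO total faults: 7
--- LRU ---
  step 0: ref 4 -> FAULT, frames=[4,-] (faults so far: 1)
  step 1: ref 3 -> FAULT, frames=[4,3] (faults so far: 2)
  step 2: ref 2 -> FAULT, evict 4, frames=[2,3] (faults so far: 3)
  step 3: ref 4 -> FAULT, evict 3, frames=[2,4] (faults so far: 4)
  step 4: ref 3 -> FAULT, evict 2, frames=[3,4] (faults so far: 5)
  step 5: ref 3 -> HIT, frames=[3,4] (faults so far: 5)
  step 6: ref 1 -> FAULT, evict 4, frames=[3,1] (faults so far: 6)
  step 7: ref 1 -> HIT, frames=[3,1] (faults so far: 6)
  step 8: ref 3 -> HIT, frames=[3,1] (faults so far: 6)
  step 9: ref 1 -> HIT, frames=[3,1] (faults so far: 6)
  step 10: ref 4 -> FAULT, evict 3, frames=[4,1] (faults so far: 7)
  step 11: ref 1 -> HIT, frames=[4,1] (faults so far: 7)
  step 12: ref 1 -> HIT, frames=[4,1] (faults so far: 7)
  step 13: ref 4 -> HIT, frames=[4,1] (faults so far: 7)
  LRU total faults: 7
--- Optimal ---
  step 0: ref 4 -> FAULT, frames=[4,-] (faults so far: 1)
  step 1: ref 3 -> FAULT, frames=[4,3] (faults so far: 2)
  step 2: ref 2 -> FAULT, evict 3, frames=[4,2] (faults so far: 3)
  step 3: ref 4 -> HIT, frames=[4,2] (faults so far: 3)
  step 4: ref 3 -> FAULT, evict 2, frames=[4,3] (faults so far: 4)
  step 5: ref 3 -> HIT, frames=[4,3] (faults so far: 4)
  step 6: ref 1 -> FAULT, evict 4, frames=[1,3] (faults so far: 5)
  step 7: ref 1 -> HIT, frames=[1,3] (faults so far: 5)
  step 8: ref 3 -> HIT, frames=[1,3] (faults so far: 5)
  step 9: ref 1 -> HIT, frames=[1,3] (faults so far: 5)
  step 10: ref 4 -> FAULT, evict 3, frames=[1,4] (faults so far: 6)
  step 11: ref 1 -> HIT, frames=[1,4] (faults so far: 6)
  step 12: ref 1 -> HIT, frames=[1,4] (faults so far: 6)
  step 13: ref 4 -> HIT, frames=[1,4] (faults so far: 6)
  Optimal total faults: 6

Answer: 7 7 6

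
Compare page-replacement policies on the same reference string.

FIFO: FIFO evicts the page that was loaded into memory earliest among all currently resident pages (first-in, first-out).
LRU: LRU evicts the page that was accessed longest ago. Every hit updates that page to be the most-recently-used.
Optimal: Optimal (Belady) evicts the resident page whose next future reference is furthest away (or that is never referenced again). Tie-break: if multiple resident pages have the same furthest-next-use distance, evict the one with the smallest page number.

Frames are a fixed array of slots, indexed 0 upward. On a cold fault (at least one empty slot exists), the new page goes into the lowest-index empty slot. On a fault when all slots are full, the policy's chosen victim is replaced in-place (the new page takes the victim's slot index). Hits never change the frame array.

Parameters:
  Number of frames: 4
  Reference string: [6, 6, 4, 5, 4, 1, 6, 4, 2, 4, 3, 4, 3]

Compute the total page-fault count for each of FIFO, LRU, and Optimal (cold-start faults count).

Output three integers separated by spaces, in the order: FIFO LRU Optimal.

--- FIFO ---
  step 0: ref 6 -> FAULT, frames=[6,-,-,-] (faults so far: 1)
  step 1: ref 6 -> HIT, frames=[6,-,-,-] (faults so far: 1)
  step 2: ref 4 -> FAULT, frames=[6,4,-,-] (faults so far: 2)
  step 3: ref 5 -> FAULT, frames=[6,4,5,-] (faults so far: 3)
  step 4: ref 4 -> HIT, frames=[6,4,5,-] (faults so far: 3)
  step 5: ref 1 -> FAULT, frames=[6,4,5,1] (faults so far: 4)
  step 6: ref 6 -> HIT, frames=[6,4,5,1] (faults so far: 4)
  step 7: ref 4 -> HIT, frames=[6,4,5,1] (faults so far: 4)
  step 8: ref 2 -> FAULT, evict 6, frames=[2,4,5,1] (faults so far: 5)
  step 9: ref 4 -> HIT, frames=[2,4,5,1] (faults so far: 5)
  step 10: ref 3 -> FAULT, evict 4, frames=[2,3,5,1] (faults so far: 6)
  step 11: ref 4 -> FAULT, evict 5, frames=[2,3,4,1] (faults so far: 7)
  step 12: ref 3 -> HIT, frames=[2,3,4,1] (faults so far: 7)
  FIFO total faults: 7
--- LRU ---
  step 0: ref 6 -> FAULT, frames=[6,-,-,-] (faults so far: 1)
  step 1: ref 6 -> HIT, frames=[6,-,-,-] (faults so far: 1)
  step 2: ref 4 -> FAULT, frames=[6,4,-,-] (faults so far: 2)
  step 3: ref 5 -> FAULT, frames=[6,4,5,-] (faults so far: 3)
  step 4: ref 4 -> HIT, frames=[6,4,5,-] (faults so far: 3)
  step 5: ref 1 -> FAULT, frames=[6,4,5,1] (faults so far: 4)
  step 6: ref 6 -> HIT, frames=[6,4,5,1] (faults so far: 4)
  step 7: ref 4 -> HIT, frames=[6,4,5,1] (faults so far: 4)
  step 8: ref 2 -> FAULT, evict 5, frames=[6,4,2,1] (faults so far: 5)
  step 9: ref 4 -> HIT, frames=[6,4,2,1] (faults so far: 5)
  step 10: ref 3 -> FAULT, evict 1, frames=[6,4,2,3] (faults so far: 6)
  step 11: ref 4 -> HIT, frames=[6,4,2,3] (faults so far: 6)
  step 12: ref 3 -> HIT, frames=[6,4,2,3] (faults so far: 6)
  LRU total faults: 6
--- Optimal ---
  step 0: ref 6 -> FAULT, frames=[6,-,-,-] (faults so far: 1)
  step 1: ref 6 -> HIT, frames=[6,-,-,-] (faults so far: 1)
  step 2: ref 4 -> FAULT, frames=[6,4,-,-] (faults so far: 2)
  step 3: ref 5 -> FAULT, frames=[6,4,5,-] (faults so far: 3)
  step 4: ref 4 -> HIT, frames=[6,4,5,-] (faults so far: 3)
  step 5: ref 1 -> FAULT, frames=[6,4,5,1] (faults so far: 4)
  step 6: ref 6 -> HIT, frames=[6,4,5,1] (faults so far: 4)
  step 7: ref 4 -> HIT, frames=[6,4,5,1] (faults so far: 4)
  step 8: ref 2 -> FAULT, evict 1, frames=[6,4,5,2] (faults so far: 5)
  step 9: ref 4 -> HIT, frames=[6,4,5,2] (faults so far: 5)
  step 10: ref 3 -> FAULT, evict 2, frames=[6,4,5,3] (faults so far: 6)
  step 11: ref 4 -> HIT, frames=[6,4,5,3] (faults so far: 6)
  step 12: ref 3 -> HIT, frames=[6,4,5,3] (faults so far: 6)
  Optimal total faults: 6

Answer: 7 6 6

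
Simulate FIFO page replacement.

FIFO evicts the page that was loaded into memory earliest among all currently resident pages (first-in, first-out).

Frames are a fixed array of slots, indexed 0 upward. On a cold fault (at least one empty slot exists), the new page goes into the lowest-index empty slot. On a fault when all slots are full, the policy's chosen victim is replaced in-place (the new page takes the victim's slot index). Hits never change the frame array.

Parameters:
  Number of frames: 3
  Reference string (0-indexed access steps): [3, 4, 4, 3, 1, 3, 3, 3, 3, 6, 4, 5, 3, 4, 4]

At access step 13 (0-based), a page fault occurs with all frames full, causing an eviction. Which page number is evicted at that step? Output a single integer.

Step 0: ref 3 -> FAULT, frames=[3,-,-]
Step 1: ref 4 -> FAULT, frames=[3,4,-]
Step 2: ref 4 -> HIT, frames=[3,4,-]
Step 3: ref 3 -> HIT, frames=[3,4,-]
Step 4: ref 1 -> FAULT, frames=[3,4,1]
Step 5: ref 3 -> HIT, frames=[3,4,1]
Step 6: ref 3 -> HIT, frames=[3,4,1]
Step 7: ref 3 -> HIT, frames=[3,4,1]
Step 8: ref 3 -> HIT, frames=[3,4,1]
Step 9: ref 6 -> FAULT, evict 3, frames=[6,4,1]
Step 10: ref 4 -> HIT, frames=[6,4,1]
Step 11: ref 5 -> FAULT, evict 4, frames=[6,5,1]
Step 12: ref 3 -> FAULT, evict 1, frames=[6,5,3]
Step 13: ref 4 -> FAULT, evict 6, frames=[4,5,3]
At step 13: evicted page 6

Answer: 6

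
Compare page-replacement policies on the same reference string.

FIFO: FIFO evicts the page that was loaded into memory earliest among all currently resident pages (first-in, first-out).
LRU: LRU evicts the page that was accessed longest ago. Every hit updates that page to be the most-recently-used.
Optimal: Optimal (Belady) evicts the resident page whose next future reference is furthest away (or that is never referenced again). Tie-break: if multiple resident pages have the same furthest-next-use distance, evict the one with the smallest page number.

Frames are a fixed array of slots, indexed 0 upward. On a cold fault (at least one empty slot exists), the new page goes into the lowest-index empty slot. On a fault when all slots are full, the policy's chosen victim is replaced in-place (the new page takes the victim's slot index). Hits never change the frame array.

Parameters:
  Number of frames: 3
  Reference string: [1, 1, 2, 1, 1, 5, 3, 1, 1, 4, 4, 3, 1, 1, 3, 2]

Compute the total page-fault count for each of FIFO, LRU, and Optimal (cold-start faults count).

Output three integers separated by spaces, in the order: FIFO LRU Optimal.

Answer: 7 6 6

Derivation:
--- FIFO ---
  step 0: ref 1 -> FAULT, frames=[1,-,-] (faults so far: 1)
  step 1: ref 1 -> HIT, frames=[1,-,-] (faults so far: 1)
  step 2: ref 2 -> FAULT, frames=[1,2,-] (faults so far: 2)
  step 3: ref 1 -> HIT, frames=[1,2,-] (faults so far: 2)
  step 4: ref 1 -> HIT, frames=[1,2,-] (faults so far: 2)
  step 5: ref 5 -> FAULT, frames=[1,2,5] (faults so far: 3)
  step 6: ref 3 -> FAULT, evict 1, frames=[3,2,5] (faults so far: 4)
  step 7: ref 1 -> FAULT, evict 2, frames=[3,1,5] (faults so far: 5)
  step 8: ref 1 -> HIT, frames=[3,1,5] (faults so far: 5)
  step 9: ref 4 -> FAULT, evict 5, frames=[3,1,4] (faults so far: 6)
  step 10: ref 4 -> HIT, frames=[3,1,4] (faults so far: 6)
  step 11: ref 3 -> HIT, frames=[3,1,4] (faults so far: 6)
  step 12: ref 1 -> HIT, frames=[3,1,4] (faults so far: 6)
  step 13: ref 1 -> HIT, frames=[3,1,4] (faults so far: 6)
  step 14: ref 3 -> HIT, frames=[3,1,4] (faults so far: 6)
  step 15: ref 2 -> FAULT, evict 3, frames=[2,1,4] (faults so far: 7)
  FIFO total faults: 7
--- LRU ---
  step 0: ref 1 -> FAULT, frames=[1,-,-] (faults so far: 1)
  step 1: ref 1 -> HIT, frames=[1,-,-] (faults so far: 1)
  step 2: ref 2 -> FAULT, frames=[1,2,-] (faults so far: 2)
  step 3: ref 1 -> HIT, frames=[1,2,-] (faults so far: 2)
  step 4: ref 1 -> HIT, frames=[1,2,-] (faults so far: 2)
  step 5: ref 5 -> FAULT, frames=[1,2,5] (faults so far: 3)
  step 6: ref 3 -> FAULT, evict 2, frames=[1,3,5] (faults so far: 4)
  step 7: ref 1 -> HIT, frames=[1,3,5] (faults so far: 4)
  step 8: ref 1 -> HIT, frames=[1,3,5] (faults so far: 4)
  step 9: ref 4 -> FAULT, evict 5, frames=[1,3,4] (faults so far: 5)
  step 10: ref 4 -> HIT, frames=[1,3,4] (faults so far: 5)
  step 11: ref 3 -> HIT, frames=[1,3,4] (faults so far: 5)
  step 12: ref 1 -> HIT, frames=[1,3,4] (faults so far: 5)
  step 13: ref 1 -> HIT, frames=[1,3,4] (faults so far: 5)
  step 14: ref 3 -> HIT, frames=[1,3,4] (faults so far: 5)
  step 15: ref 2 -> FAULT, evict 4, frames=[1,3,2] (faults so far: 6)
  LRU total faults: 6
--- Optimal ---
  step 0: ref 1 -> FAULT, frames=[1,-,-] (faults so far: 1)
  step 1: ref 1 -> HIT, frames=[1,-,-] (faults so far: 1)
  step 2: ref 2 -> FAULT, frames=[1,2,-] (faults so far: 2)
  step 3: ref 1 -> HIT, frames=[1,2,-] (faults so far: 2)
  step 4: ref 1 -> HIT, frames=[1,2,-] (faults so far: 2)
  step 5: ref 5 -> FAULT, frames=[1,2,5] (faults so far: 3)
  step 6: ref 3 -> FAULT, evict 5, frames=[1,2,3] (faults so far: 4)
  step 7: ref 1 -> HIT, frames=[1,2,3] (faults so far: 4)
  step 8: ref 1 -> HIT, frames=[1,2,3] (faults so far: 4)
  step 9: ref 4 -> FAULT, evict 2, frames=[1,4,3] (faults so far: 5)
  step 10: ref 4 -> HIT, frames=[1,4,3] (faults so far: 5)
  step 11: ref 3 -> HIT, frames=[1,4,3] (faults so far: 5)
  step 12: ref 1 -> HIT, frames=[1,4,3] (faults so far: 5)
  step 13: ref 1 -> HIT, frames=[1,4,3] (faults so far: 5)
  step 14: ref 3 -> HIT, frames=[1,4,3] (faults so far: 5)
  step 15: ref 2 -> FAULT, evict 1, frames=[2,4,3] (faults so far: 6)
  Optimal total faults: 6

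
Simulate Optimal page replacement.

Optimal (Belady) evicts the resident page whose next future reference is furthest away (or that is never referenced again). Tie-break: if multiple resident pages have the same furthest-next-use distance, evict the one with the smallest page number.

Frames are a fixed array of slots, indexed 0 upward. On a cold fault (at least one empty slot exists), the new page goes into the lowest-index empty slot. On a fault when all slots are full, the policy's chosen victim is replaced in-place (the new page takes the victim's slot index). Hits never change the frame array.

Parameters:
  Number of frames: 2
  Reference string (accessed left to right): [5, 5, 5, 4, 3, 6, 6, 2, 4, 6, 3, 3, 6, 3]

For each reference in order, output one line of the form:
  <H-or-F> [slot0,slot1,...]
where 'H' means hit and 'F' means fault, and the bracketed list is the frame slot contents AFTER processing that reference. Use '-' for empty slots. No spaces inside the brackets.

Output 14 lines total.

F [5,-]
H [5,-]
H [5,-]
F [5,4]
F [3,4]
F [6,4]
H [6,4]
F [2,4]
H [2,4]
F [6,4]
F [6,3]
H [6,3]
H [6,3]
H [6,3]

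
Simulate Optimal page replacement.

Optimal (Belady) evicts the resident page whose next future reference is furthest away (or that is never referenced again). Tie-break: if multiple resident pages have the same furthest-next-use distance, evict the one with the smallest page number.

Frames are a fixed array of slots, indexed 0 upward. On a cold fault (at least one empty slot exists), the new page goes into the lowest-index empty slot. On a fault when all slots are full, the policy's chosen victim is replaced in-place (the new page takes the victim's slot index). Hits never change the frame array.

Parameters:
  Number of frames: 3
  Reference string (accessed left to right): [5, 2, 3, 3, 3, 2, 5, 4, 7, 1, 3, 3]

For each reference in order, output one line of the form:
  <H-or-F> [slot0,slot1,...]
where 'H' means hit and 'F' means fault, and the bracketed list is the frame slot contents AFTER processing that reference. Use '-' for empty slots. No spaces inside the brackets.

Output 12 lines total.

F [5,-,-]
F [5,2,-]
F [5,2,3]
H [5,2,3]
H [5,2,3]
H [5,2,3]
H [5,2,3]
F [5,4,3]
F [5,7,3]
F [1,7,3]
H [1,7,3]
H [1,7,3]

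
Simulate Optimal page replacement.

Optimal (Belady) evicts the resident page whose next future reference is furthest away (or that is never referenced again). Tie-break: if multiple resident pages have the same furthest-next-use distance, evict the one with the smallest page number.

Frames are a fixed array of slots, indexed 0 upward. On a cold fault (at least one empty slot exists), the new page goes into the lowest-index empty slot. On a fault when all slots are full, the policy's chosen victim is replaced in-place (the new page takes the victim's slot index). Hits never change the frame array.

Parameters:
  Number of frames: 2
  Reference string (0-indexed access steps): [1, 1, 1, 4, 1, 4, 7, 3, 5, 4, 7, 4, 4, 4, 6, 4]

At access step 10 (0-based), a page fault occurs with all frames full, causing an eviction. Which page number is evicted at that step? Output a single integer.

Step 0: ref 1 -> FAULT, frames=[1,-]
Step 1: ref 1 -> HIT, frames=[1,-]
Step 2: ref 1 -> HIT, frames=[1,-]
Step 3: ref 4 -> FAULT, frames=[1,4]
Step 4: ref 1 -> HIT, frames=[1,4]
Step 5: ref 4 -> HIT, frames=[1,4]
Step 6: ref 7 -> FAULT, evict 1, frames=[7,4]
Step 7: ref 3 -> FAULT, evict 7, frames=[3,4]
Step 8: ref 5 -> FAULT, evict 3, frames=[5,4]
Step 9: ref 4 -> HIT, frames=[5,4]
Step 10: ref 7 -> FAULT, evict 5, frames=[7,4]
At step 10: evicted page 5

Answer: 5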